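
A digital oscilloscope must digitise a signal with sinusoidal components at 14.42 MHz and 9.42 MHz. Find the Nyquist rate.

28.84 MHz

Highest-frequency component: 14.42 MHz.
Nyquist rate = 2 × 14.42 MHz = 28.84 MHz.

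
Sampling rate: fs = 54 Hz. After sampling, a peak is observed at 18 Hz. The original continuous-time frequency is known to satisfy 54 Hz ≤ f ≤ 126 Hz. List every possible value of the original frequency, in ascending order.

72 Hz, 90 Hz, 126 Hz

Frequencies that alias to 18 Hz are k·fs ± 18 Hz for integer k ≥ 0.
k=0: 18 Hz.
k=1: 36 Hz, 72 Hz.
k=2: 90 Hz, 126 Hz.
k=3: 144 Hz, 180 Hz.
Within [54 Hz, 126 Hz]: 72 Hz, 90 Hz, 126 Hz.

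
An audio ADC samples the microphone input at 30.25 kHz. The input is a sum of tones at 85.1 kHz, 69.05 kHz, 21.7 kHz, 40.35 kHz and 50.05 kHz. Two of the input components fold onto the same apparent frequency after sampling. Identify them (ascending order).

21.7 kHz, 69.05 kHz

fs/2 = 15.125 kHz.
85.1 kHz mod fs = 24.6 kHz.
24.6 kHz > fs/2 = 15.125 kHz, folds to fs − 24.6 kHz = 5.65 kHz.
69.05 kHz mod fs = 8.55 kHz.
8.55 kHz ≤ fs/2 = 15.125 kHz, appears at 8.55 kHz.
21.7 kHz > fs/2 = 15.125 kHz, folds to fs − 21.7 kHz = 8.55 kHz.
40.35 kHz mod fs = 10.1 kHz.
10.1 kHz ≤ fs/2 = 15.125 kHz, appears at 10.1 kHz.
50.05 kHz mod fs = 19.8 kHz.
19.8 kHz > fs/2 = 15.125 kHz, folds to fs − 19.8 kHz = 10.45 kHz.
21.7 kHz and 69.05 kHz both map to 8.55 kHz.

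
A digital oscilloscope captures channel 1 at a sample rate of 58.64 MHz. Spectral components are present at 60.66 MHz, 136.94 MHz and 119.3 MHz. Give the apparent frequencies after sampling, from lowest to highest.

2.02 MHz, 19.66 MHz

fs/2 = 29.32 MHz.
60.66 MHz mod fs = 2.02 MHz.
2.02 MHz ≤ fs/2 = 29.32 MHz, appears at 2.02 MHz.
136.94 MHz mod fs = 19.66 MHz.
19.66 MHz ≤ fs/2 = 29.32 MHz, appears at 19.66 MHz.
119.3 MHz mod fs = 2.02 MHz.
2.02 MHz ≤ fs/2 = 29.32 MHz, appears at 2.02 MHz.
Distinct values: {2.02 MHz, 19.66 MHz}.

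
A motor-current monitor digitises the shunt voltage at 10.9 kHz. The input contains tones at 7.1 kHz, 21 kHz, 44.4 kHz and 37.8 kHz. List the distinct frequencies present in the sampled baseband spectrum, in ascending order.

fs/2 = 5.45 kHz.
7.1 kHz > fs/2 = 5.45 kHz, folds to fs − 7.1 kHz = 3.8 kHz.
21 kHz mod fs = 10.1 kHz.
10.1 kHz > fs/2 = 5.45 kHz, folds to fs − 10.1 kHz = 0.8 kHz.
44.4 kHz mod fs = 0.8 kHz.
0.8 kHz ≤ fs/2 = 5.45 kHz, appears at 0.8 kHz.
37.8 kHz mod fs = 5.1 kHz.
5.1 kHz ≤ fs/2 = 5.45 kHz, appears at 5.1 kHz.
Distinct values: {0.8 kHz, 3.8 kHz, 5.1 kHz}.

0.8 kHz, 3.8 kHz, 5.1 kHz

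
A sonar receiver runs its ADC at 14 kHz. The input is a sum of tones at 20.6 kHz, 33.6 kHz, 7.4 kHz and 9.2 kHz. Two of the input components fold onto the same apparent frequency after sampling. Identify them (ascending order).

7.4 kHz, 20.6 kHz

fs/2 = 7 kHz.
20.6 kHz mod fs = 6.6 kHz.
6.6 kHz ≤ fs/2 = 7 kHz, appears at 6.6 kHz.
33.6 kHz mod fs = 5.6 kHz.
5.6 kHz ≤ fs/2 = 7 kHz, appears at 5.6 kHz.
7.4 kHz > fs/2 = 7 kHz, folds to fs − 7.4 kHz = 6.6 kHz.
9.2 kHz > fs/2 = 7 kHz, folds to fs − 9.2 kHz = 4.8 kHz.
7.4 kHz and 20.6 kHz both map to 6.6 kHz.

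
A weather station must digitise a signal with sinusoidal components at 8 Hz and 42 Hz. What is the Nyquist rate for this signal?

84 Hz

Highest-frequency component: 42 Hz.
Nyquist rate = 2 × 42 Hz = 84 Hz.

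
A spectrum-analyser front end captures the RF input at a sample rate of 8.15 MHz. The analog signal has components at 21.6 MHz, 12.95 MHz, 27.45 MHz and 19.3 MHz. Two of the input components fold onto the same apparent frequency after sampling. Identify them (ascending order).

fs/2 = 4.075 MHz.
21.6 MHz mod fs = 5.3 MHz.
5.3 MHz > fs/2 = 4.075 MHz, folds to fs − 5.3 MHz = 2.85 MHz.
12.95 MHz mod fs = 4.8 MHz.
4.8 MHz > fs/2 = 4.075 MHz, folds to fs − 4.8 MHz = 3.35 MHz.
27.45 MHz mod fs = 3 MHz.
3 MHz ≤ fs/2 = 4.075 MHz, appears at 3 MHz.
19.3 MHz mod fs = 3 MHz.
3 MHz ≤ fs/2 = 4.075 MHz, appears at 3 MHz.
19.3 MHz and 27.45 MHz both map to 3 MHz.

19.3 MHz, 27.45 MHz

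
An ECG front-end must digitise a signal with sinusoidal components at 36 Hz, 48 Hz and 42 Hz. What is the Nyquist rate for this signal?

96 Hz

Highest-frequency component: 48 Hz.
Nyquist rate = 2 × 48 Hz = 96 Hz.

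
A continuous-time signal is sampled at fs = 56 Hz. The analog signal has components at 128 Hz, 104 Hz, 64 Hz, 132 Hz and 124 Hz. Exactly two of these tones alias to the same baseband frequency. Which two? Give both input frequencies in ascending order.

64 Hz, 104 Hz

fs/2 = 28 Hz.
128 Hz mod fs = 16 Hz.
16 Hz ≤ fs/2 = 28 Hz, appears at 16 Hz.
104 Hz mod fs = 48 Hz.
48 Hz > fs/2 = 28 Hz, folds to fs − 48 Hz = 8 Hz.
64 Hz mod fs = 8 Hz.
8 Hz ≤ fs/2 = 28 Hz, appears at 8 Hz.
132 Hz mod fs = 20 Hz.
20 Hz ≤ fs/2 = 28 Hz, appears at 20 Hz.
124 Hz mod fs = 12 Hz.
12 Hz ≤ fs/2 = 28 Hz, appears at 12 Hz.
64 Hz and 104 Hz both map to 8 Hz.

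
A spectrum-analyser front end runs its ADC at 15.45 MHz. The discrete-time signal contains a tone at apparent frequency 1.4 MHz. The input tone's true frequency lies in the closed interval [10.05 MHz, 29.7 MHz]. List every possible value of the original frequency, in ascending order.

14.05 MHz, 16.85 MHz, 29.5 MHz

Frequencies that alias to 1.4 MHz are k·fs ± 1.4 MHz for integer k ≥ 0.
k=0: 1.4 MHz.
k=1: 14.05 MHz, 16.85 MHz.
k=2: 29.5 MHz, 32.3 MHz.
k=3: 44.95 MHz, 47.75 MHz.
Within [10.05 MHz, 29.7 MHz]: 14.05 MHz, 16.85 MHz, 29.5 MHz.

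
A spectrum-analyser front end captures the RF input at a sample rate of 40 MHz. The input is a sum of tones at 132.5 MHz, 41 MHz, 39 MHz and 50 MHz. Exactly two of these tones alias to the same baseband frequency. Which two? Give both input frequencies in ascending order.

39 MHz, 41 MHz

fs/2 = 20 MHz.
132.5 MHz mod fs = 12.5 MHz.
12.5 MHz ≤ fs/2 = 20 MHz, appears at 12.5 MHz.
41 MHz mod fs = 1 MHz.
1 MHz ≤ fs/2 = 20 MHz, appears at 1 MHz.
39 MHz > fs/2 = 20 MHz, folds to fs − 39 MHz = 1 MHz.
50 MHz mod fs = 10 MHz.
10 MHz ≤ fs/2 = 20 MHz, appears at 10 MHz.
39 MHz and 41 MHz both map to 1 MHz.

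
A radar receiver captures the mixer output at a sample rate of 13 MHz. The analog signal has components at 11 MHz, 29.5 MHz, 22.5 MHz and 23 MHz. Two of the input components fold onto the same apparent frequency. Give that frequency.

3.5 MHz

fs/2 = 6.5 MHz.
11 MHz > fs/2 = 6.5 MHz, folds to fs − 11 MHz = 2 MHz.
29.5 MHz mod fs = 3.5 MHz.
3.5 MHz ≤ fs/2 = 6.5 MHz, appears at 3.5 MHz.
22.5 MHz mod fs = 9.5 MHz.
9.5 MHz > fs/2 = 6.5 MHz, folds to fs − 9.5 MHz = 3.5 MHz.
23 MHz mod fs = 10 MHz.
10 MHz > fs/2 = 6.5 MHz, folds to fs − 10 MHz = 3 MHz.
22.5 MHz and 29.5 MHz both map to 3.5 MHz.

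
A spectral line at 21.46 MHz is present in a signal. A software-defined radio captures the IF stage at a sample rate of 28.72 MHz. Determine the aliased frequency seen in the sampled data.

21.46 MHz > fs/2 = 14.36 MHz, folds to fs − 21.46 MHz = 7.26 MHz.

7.26 MHz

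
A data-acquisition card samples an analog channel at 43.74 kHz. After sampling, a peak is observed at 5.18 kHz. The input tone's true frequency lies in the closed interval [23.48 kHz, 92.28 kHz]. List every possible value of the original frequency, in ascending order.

Frequencies that alias to 5.18 kHz are k·fs ± 5.18 kHz for integer k ≥ 0.
k=0: 5.18 kHz.
k=1: 38.56 kHz, 48.92 kHz.
k=2: 82.3 kHz, 92.66 kHz.
k=3: 126.04 kHz, 136.4 kHz.
Within [23.48 kHz, 92.28 kHz]: 38.56 kHz, 48.92 kHz, 82.3 kHz.

38.56 kHz, 48.92 kHz, 82.3 kHz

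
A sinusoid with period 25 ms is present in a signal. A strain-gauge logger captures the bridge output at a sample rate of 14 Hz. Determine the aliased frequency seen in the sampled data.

T = 25 ms → f = 1/T = 40 Hz.
40 Hz mod fs = 12 Hz.
12 Hz > fs/2 = 7 Hz, folds to fs − 12 Hz = 2 Hz.

2 Hz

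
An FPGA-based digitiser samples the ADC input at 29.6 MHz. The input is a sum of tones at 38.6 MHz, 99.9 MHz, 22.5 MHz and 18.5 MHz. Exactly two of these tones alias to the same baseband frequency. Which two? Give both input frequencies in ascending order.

18.5 MHz, 99.9 MHz

fs/2 = 14.8 MHz.
38.6 MHz mod fs = 9 MHz.
9 MHz ≤ fs/2 = 14.8 MHz, appears at 9 MHz.
99.9 MHz mod fs = 11.1 MHz.
11.1 MHz ≤ fs/2 = 14.8 MHz, appears at 11.1 MHz.
22.5 MHz > fs/2 = 14.8 MHz, folds to fs − 22.5 MHz = 7.1 MHz.
18.5 MHz > fs/2 = 14.8 MHz, folds to fs − 18.5 MHz = 11.1 MHz.
18.5 MHz and 99.9 MHz both map to 11.1 MHz.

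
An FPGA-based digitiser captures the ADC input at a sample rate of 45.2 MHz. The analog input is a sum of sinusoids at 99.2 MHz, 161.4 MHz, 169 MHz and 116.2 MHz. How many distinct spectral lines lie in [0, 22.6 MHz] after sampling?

3

fs/2 = 22.6 MHz.
99.2 MHz mod fs = 8.8 MHz.
8.8 MHz ≤ fs/2 = 22.6 MHz, appears at 8.8 MHz.
161.4 MHz mod fs = 25.8 MHz.
25.8 MHz > fs/2 = 22.6 MHz, folds to fs − 25.8 MHz = 19.4 MHz.
169 MHz mod fs = 33.4 MHz.
33.4 MHz > fs/2 = 22.6 MHz, folds to fs − 33.4 MHz = 11.8 MHz.
116.2 MHz mod fs = 25.8 MHz.
25.8 MHz > fs/2 = 22.6 MHz, folds to fs − 25.8 MHz = 19.4 MHz.
Distinct values: {8.8 MHz, 11.8 MHz, 19.4 MHz} → 3.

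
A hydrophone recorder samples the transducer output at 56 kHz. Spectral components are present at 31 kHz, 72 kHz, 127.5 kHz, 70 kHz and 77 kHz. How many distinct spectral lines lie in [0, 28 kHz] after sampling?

fs/2 = 28 kHz.
31 kHz > fs/2 = 28 kHz, folds to fs − 31 kHz = 25 kHz.
72 kHz mod fs = 16 kHz.
16 kHz ≤ fs/2 = 28 kHz, appears at 16 kHz.
127.5 kHz mod fs = 15.5 kHz.
15.5 kHz ≤ fs/2 = 28 kHz, appears at 15.5 kHz.
70 kHz mod fs = 14 kHz.
14 kHz ≤ fs/2 = 28 kHz, appears at 14 kHz.
77 kHz mod fs = 21 kHz.
21 kHz ≤ fs/2 = 28 kHz, appears at 21 kHz.
Distinct values: {14 kHz, 15.5 kHz, 16 kHz, 21 kHz, 25 kHz} → 5.

5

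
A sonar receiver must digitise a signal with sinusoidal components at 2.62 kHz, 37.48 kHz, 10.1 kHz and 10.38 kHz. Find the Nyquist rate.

74.96 kHz

Highest-frequency component: 37.48 kHz.
Nyquist rate = 2 × 37.48 kHz = 74.96 kHz.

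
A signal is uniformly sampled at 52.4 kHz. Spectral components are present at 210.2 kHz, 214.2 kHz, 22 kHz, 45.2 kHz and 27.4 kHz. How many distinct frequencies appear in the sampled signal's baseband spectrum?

fs/2 = 26.2 kHz.
210.2 kHz mod fs = 0.6 kHz.
0.6 kHz ≤ fs/2 = 26.2 kHz, appears at 0.6 kHz.
214.2 kHz mod fs = 4.6 kHz.
4.6 kHz ≤ fs/2 = 26.2 kHz, appears at 4.6 kHz.
22 kHz ≤ fs/2 = 26.2 kHz, passes unchanged.
45.2 kHz > fs/2 = 26.2 kHz, folds to fs − 45.2 kHz = 7.2 kHz.
27.4 kHz > fs/2 = 26.2 kHz, folds to fs − 27.4 kHz = 25 kHz.
Distinct values: {0.6 kHz, 4.6 kHz, 7.2 kHz, 22 kHz, 25 kHz} → 5.

5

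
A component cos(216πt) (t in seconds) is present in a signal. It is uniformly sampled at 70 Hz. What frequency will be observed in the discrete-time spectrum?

ω = 216π rad/s → f = ω/(2π) = 108 Hz.
108 Hz mod fs = 38 Hz.
38 Hz > fs/2 = 35 Hz, folds to fs − 38 Hz = 32 Hz.

32 Hz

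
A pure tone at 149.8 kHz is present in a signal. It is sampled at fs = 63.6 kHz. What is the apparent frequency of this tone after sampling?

22.6 kHz

149.8 kHz mod fs = 22.6 kHz.
22.6 kHz ≤ fs/2 = 31.8 kHz, appears at 22.6 kHz.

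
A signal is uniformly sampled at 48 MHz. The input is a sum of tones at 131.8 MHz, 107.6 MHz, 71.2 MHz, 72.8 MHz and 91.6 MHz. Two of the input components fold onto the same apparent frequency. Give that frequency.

23.2 MHz

fs/2 = 24 MHz.
131.8 MHz mod fs = 35.8 MHz.
35.8 MHz > fs/2 = 24 MHz, folds to fs − 35.8 MHz = 12.2 MHz.
107.6 MHz mod fs = 11.6 MHz.
11.6 MHz ≤ fs/2 = 24 MHz, appears at 11.6 MHz.
71.2 MHz mod fs = 23.2 MHz.
23.2 MHz ≤ fs/2 = 24 MHz, appears at 23.2 MHz.
72.8 MHz mod fs = 24.8 MHz.
24.8 MHz > fs/2 = 24 MHz, folds to fs − 24.8 MHz = 23.2 MHz.
91.6 MHz mod fs = 43.6 MHz.
43.6 MHz > fs/2 = 24 MHz, folds to fs − 43.6 MHz = 4.4 MHz.
71.2 MHz and 72.8 MHz both map to 23.2 MHz.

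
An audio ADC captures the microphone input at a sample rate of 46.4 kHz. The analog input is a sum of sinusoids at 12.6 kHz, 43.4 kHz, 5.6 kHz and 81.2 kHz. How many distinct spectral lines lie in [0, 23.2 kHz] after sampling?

fs/2 = 23.2 kHz.
12.6 kHz ≤ fs/2 = 23.2 kHz, passes unchanged.
43.4 kHz > fs/2 = 23.2 kHz, folds to fs − 43.4 kHz = 3 kHz.
5.6 kHz ≤ fs/2 = 23.2 kHz, passes unchanged.
81.2 kHz mod fs = 34.8 kHz.
34.8 kHz > fs/2 = 23.2 kHz, folds to fs − 34.8 kHz = 11.6 kHz.
Distinct values: {3 kHz, 5.6 kHz, 11.6 kHz, 12.6 kHz} → 4.

4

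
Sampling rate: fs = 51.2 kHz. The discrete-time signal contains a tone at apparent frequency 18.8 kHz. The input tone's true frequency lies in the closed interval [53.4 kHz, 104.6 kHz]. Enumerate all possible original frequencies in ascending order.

70 kHz, 83.6 kHz

Frequencies that alias to 18.8 kHz are k·fs ± 18.8 kHz for integer k ≥ 0.
k=0: 18.8 kHz.
k=1: 32.4 kHz, 70 kHz.
k=2: 83.6 kHz, 121.2 kHz.
k=3: 134.8 kHz, 172.4 kHz.
Within [53.4 kHz, 104.6 kHz]: 70 kHz, 83.6 kHz.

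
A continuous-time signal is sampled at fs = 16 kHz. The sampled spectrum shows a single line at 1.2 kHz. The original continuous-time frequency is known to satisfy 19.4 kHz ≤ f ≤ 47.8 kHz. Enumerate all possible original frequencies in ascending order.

30.8 kHz, 33.2 kHz, 46.8 kHz

Frequencies that alias to 1.2 kHz are k·fs ± 1.2 kHz for integer k ≥ 0.
k=0: 1.2 kHz.
k=1: 14.8 kHz, 17.2 kHz.
k=2: 30.8 kHz, 33.2 kHz.
k=3: 46.8 kHz, 49.2 kHz.
k=4: 62.8 kHz, 65.2 kHz.
Within [19.4 kHz, 47.8 kHz]: 30.8 kHz, 33.2 kHz, 46.8 kHz.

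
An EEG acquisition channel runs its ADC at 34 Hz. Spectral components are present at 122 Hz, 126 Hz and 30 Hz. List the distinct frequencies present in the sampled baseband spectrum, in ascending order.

fs/2 = 17 Hz.
122 Hz mod fs = 20 Hz.
20 Hz > fs/2 = 17 Hz, folds to fs − 20 Hz = 14 Hz.
126 Hz mod fs = 24 Hz.
24 Hz > fs/2 = 17 Hz, folds to fs − 24 Hz = 10 Hz.
30 Hz > fs/2 = 17 Hz, folds to fs − 30 Hz = 4 Hz.
Distinct values: {4 Hz, 10 Hz, 14 Hz}.

4 Hz, 10 Hz, 14 Hz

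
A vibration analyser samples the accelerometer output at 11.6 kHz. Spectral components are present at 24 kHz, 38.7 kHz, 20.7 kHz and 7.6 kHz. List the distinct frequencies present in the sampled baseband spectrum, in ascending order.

0.8 kHz, 2.5 kHz, 3.9 kHz, 4 kHz

fs/2 = 5.8 kHz.
24 kHz mod fs = 0.8 kHz.
0.8 kHz ≤ fs/2 = 5.8 kHz, appears at 0.8 kHz.
38.7 kHz mod fs = 3.9 kHz.
3.9 kHz ≤ fs/2 = 5.8 kHz, appears at 3.9 kHz.
20.7 kHz mod fs = 9.1 kHz.
9.1 kHz > fs/2 = 5.8 kHz, folds to fs − 9.1 kHz = 2.5 kHz.
7.6 kHz > fs/2 = 5.8 kHz, folds to fs − 7.6 kHz = 4 kHz.
Distinct values: {0.8 kHz, 2.5 kHz, 3.9 kHz, 4 kHz}.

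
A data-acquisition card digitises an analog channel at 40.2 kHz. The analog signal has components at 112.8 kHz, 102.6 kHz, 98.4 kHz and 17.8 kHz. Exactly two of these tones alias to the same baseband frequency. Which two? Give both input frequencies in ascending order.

fs/2 = 20.1 kHz.
112.8 kHz mod fs = 32.4 kHz.
32.4 kHz > fs/2 = 20.1 kHz, folds to fs − 32.4 kHz = 7.8 kHz.
102.6 kHz mod fs = 22.2 kHz.
22.2 kHz > fs/2 = 20.1 kHz, folds to fs − 22.2 kHz = 18 kHz.
98.4 kHz mod fs = 18 kHz.
18 kHz ≤ fs/2 = 20.1 kHz, appears at 18 kHz.
17.8 kHz ≤ fs/2 = 20.1 kHz, passes unchanged.
98.4 kHz and 102.6 kHz both map to 18 kHz.

98.4 kHz, 102.6 kHz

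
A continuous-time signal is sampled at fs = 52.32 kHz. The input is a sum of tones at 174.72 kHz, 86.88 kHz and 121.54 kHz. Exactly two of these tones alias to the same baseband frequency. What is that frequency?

fs/2 = 26.16 kHz.
174.72 kHz mod fs = 17.76 kHz.
17.76 kHz ≤ fs/2 = 26.16 kHz, appears at 17.76 kHz.
86.88 kHz mod fs = 34.56 kHz.
34.56 kHz > fs/2 = 26.16 kHz, folds to fs − 34.56 kHz = 17.76 kHz.
121.54 kHz mod fs = 16.9 kHz.
16.9 kHz ≤ fs/2 = 26.16 kHz, appears at 16.9 kHz.
86.88 kHz and 174.72 kHz both map to 17.76 kHz.

17.76 kHz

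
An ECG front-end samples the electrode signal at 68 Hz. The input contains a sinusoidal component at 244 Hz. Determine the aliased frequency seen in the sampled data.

244 Hz mod fs = 40 Hz.
40 Hz > fs/2 = 34 Hz, folds to fs − 40 Hz = 28 Hz.

28 Hz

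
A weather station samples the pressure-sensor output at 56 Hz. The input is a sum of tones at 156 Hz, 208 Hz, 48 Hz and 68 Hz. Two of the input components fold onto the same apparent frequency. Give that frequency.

fs/2 = 28 Hz.
156 Hz mod fs = 44 Hz.
44 Hz > fs/2 = 28 Hz, folds to fs − 44 Hz = 12 Hz.
208 Hz mod fs = 40 Hz.
40 Hz > fs/2 = 28 Hz, folds to fs − 40 Hz = 16 Hz.
48 Hz > fs/2 = 28 Hz, folds to fs − 48 Hz = 8 Hz.
68 Hz mod fs = 12 Hz.
12 Hz ≤ fs/2 = 28 Hz, appears at 12 Hz.
68 Hz and 156 Hz both map to 12 Hz.

12 Hz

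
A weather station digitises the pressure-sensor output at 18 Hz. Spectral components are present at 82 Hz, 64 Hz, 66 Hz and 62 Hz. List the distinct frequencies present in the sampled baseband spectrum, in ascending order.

6 Hz, 8 Hz

fs/2 = 9 Hz.
82 Hz mod fs = 10 Hz.
10 Hz > fs/2 = 9 Hz, folds to fs − 10 Hz = 8 Hz.
64 Hz mod fs = 10 Hz.
10 Hz > fs/2 = 9 Hz, folds to fs − 10 Hz = 8 Hz.
66 Hz mod fs = 12 Hz.
12 Hz > fs/2 = 9 Hz, folds to fs − 12 Hz = 6 Hz.
62 Hz mod fs = 8 Hz.
8 Hz ≤ fs/2 = 9 Hz, appears at 8 Hz.
Distinct values: {6 Hz, 8 Hz}.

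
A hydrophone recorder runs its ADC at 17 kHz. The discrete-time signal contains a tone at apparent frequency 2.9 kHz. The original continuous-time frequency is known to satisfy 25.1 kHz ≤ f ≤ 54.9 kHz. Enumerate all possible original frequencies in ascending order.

Frequencies that alias to 2.9 kHz are k·fs ± 2.9 kHz for integer k ≥ 0.
k=0: 2.9 kHz.
k=1: 14.1 kHz, 19.9 kHz.
k=2: 31.1 kHz, 36.9 kHz.
k=3: 48.1 kHz, 53.9 kHz.
k=4: 65.1 kHz, 70.9 kHz.
Within [25.1 kHz, 54.9 kHz]: 31.1 kHz, 36.9 kHz, 48.1 kHz, 53.9 kHz.

31.1 kHz, 36.9 kHz, 48.1 kHz, 53.9 kHz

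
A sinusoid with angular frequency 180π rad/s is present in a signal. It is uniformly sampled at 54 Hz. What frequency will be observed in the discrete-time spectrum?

18 Hz

ω = 180π rad/s → f = ω/(2π) = 90 Hz.
90 Hz mod fs = 36 Hz.
36 Hz > fs/2 = 27 Hz, folds to fs − 36 Hz = 18 Hz.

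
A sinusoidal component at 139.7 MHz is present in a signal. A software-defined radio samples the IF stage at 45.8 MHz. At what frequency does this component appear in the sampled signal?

2.3 MHz

139.7 MHz mod fs = 2.3 MHz.
2.3 MHz ≤ fs/2 = 22.9 MHz, appears at 2.3 MHz.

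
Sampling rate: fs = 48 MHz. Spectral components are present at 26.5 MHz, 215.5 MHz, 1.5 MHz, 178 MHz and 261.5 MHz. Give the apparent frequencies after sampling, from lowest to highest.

1.5 MHz, 14 MHz, 21.5 MHz, 23.5 MHz

fs/2 = 24 MHz.
26.5 MHz > fs/2 = 24 MHz, folds to fs − 26.5 MHz = 21.5 MHz.
215.5 MHz mod fs = 23.5 MHz.
23.5 MHz ≤ fs/2 = 24 MHz, appears at 23.5 MHz.
1.5 MHz ≤ fs/2 = 24 MHz, passes unchanged.
178 MHz mod fs = 34 MHz.
34 MHz > fs/2 = 24 MHz, folds to fs − 34 MHz = 14 MHz.
261.5 MHz mod fs = 21.5 MHz.
21.5 MHz ≤ fs/2 = 24 MHz, appears at 21.5 MHz.
Distinct values: {1.5 MHz, 14 MHz, 21.5 MHz, 23.5 MHz}.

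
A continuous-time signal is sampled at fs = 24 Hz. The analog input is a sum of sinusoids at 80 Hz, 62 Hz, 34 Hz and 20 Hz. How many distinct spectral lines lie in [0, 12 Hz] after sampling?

3

fs/2 = 12 Hz.
80 Hz mod fs = 8 Hz.
8 Hz ≤ fs/2 = 12 Hz, appears at 8 Hz.
62 Hz mod fs = 14 Hz.
14 Hz > fs/2 = 12 Hz, folds to fs − 14 Hz = 10 Hz.
34 Hz mod fs = 10 Hz.
10 Hz ≤ fs/2 = 12 Hz, appears at 10 Hz.
20 Hz > fs/2 = 12 Hz, folds to fs − 20 Hz = 4 Hz.
Distinct values: {4 Hz, 8 Hz, 10 Hz} → 3.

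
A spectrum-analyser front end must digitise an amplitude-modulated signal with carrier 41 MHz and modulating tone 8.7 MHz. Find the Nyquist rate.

99.4 MHz

AM sidebands sit at fc ± fm = 32.3 MHz and 49.7 MHz.
Highest-frequency component: 49.7 MHz.
Nyquist rate = 2 × 49.7 MHz = 99.4 MHz.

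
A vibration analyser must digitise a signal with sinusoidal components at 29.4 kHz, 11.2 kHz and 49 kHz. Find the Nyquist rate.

98 kHz

Highest-frequency component: 49 kHz.
Nyquist rate = 2 × 49 kHz = 98 kHz.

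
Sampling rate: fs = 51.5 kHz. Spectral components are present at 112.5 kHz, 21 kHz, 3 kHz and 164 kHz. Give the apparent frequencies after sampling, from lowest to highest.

3 kHz, 9.5 kHz, 21 kHz

fs/2 = 25.75 kHz.
112.5 kHz mod fs = 9.5 kHz.
9.5 kHz ≤ fs/2 = 25.75 kHz, appears at 9.5 kHz.
21 kHz ≤ fs/2 = 25.75 kHz, passes unchanged.
3 kHz ≤ fs/2 = 25.75 kHz, passes unchanged.
164 kHz mod fs = 9.5 kHz.
9.5 kHz ≤ fs/2 = 25.75 kHz, appears at 9.5 kHz.
Distinct values: {3 kHz, 9.5 kHz, 21 kHz}.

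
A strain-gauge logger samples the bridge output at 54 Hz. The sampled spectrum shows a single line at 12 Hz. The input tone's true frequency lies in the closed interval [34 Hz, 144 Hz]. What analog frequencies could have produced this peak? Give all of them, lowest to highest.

Frequencies that alias to 12 Hz are k·fs ± 12 Hz for integer k ≥ 0.
k=0: 12 Hz.
k=1: 42 Hz, 66 Hz.
k=2: 96 Hz, 120 Hz.
k=3: 150 Hz, 174 Hz.
Within [34 Hz, 144 Hz]: 42 Hz, 66 Hz, 96 Hz, 120 Hz.

42 Hz, 66 Hz, 96 Hz, 120 Hz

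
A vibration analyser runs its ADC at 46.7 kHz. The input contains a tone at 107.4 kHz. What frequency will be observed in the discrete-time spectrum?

107.4 kHz mod fs = 14 kHz.
14 kHz ≤ fs/2 = 23.35 kHz, appears at 14 kHz.

14 kHz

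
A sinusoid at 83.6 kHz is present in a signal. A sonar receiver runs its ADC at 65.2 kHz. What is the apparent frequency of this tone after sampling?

18.4 kHz

83.6 kHz mod fs = 18.4 kHz.
18.4 kHz ≤ fs/2 = 32.6 kHz, appears at 18.4 kHz.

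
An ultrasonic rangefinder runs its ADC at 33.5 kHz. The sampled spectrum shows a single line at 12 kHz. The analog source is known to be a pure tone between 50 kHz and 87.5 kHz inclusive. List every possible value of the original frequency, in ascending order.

Frequencies that alias to 12 kHz are k·fs ± 12 kHz for integer k ≥ 0.
k=0: 12 kHz.
k=1: 21.5 kHz, 45.5 kHz.
k=2: 55 kHz, 79 kHz.
k=3: 88.5 kHz, 112.5 kHz.
Within [50 kHz, 87.5 kHz]: 55 kHz, 79 kHz.

55 kHz, 79 kHz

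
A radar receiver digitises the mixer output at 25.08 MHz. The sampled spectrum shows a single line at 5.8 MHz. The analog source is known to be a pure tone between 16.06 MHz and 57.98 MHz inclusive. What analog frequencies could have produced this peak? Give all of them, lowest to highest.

Frequencies that alias to 5.8 MHz are k·fs ± 5.8 MHz for integer k ≥ 0.
k=0: 5.8 MHz.
k=1: 19.28 MHz, 30.88 MHz.
k=2: 44.36 MHz, 55.96 MHz.
k=3: 69.44 MHz, 81.04 MHz.
Within [16.06 MHz, 57.98 MHz]: 19.28 MHz, 30.88 MHz, 44.36 MHz, 55.96 MHz.

19.28 MHz, 30.88 MHz, 44.36 MHz, 55.96 MHz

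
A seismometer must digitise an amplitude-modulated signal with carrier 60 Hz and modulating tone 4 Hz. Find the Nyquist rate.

128 Hz

AM sidebands sit at fc ± fm = 56 Hz and 64 Hz.
Highest-frequency component: 64 Hz.
Nyquist rate = 2 × 64 Hz = 128 Hz.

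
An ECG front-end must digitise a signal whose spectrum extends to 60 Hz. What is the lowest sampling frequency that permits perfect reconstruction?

120 Hz

Nyquist rate = 2 × 60 Hz = 120 Hz.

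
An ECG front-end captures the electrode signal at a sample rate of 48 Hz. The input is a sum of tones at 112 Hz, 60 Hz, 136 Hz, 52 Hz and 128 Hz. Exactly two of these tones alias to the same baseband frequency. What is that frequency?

16 Hz

fs/2 = 24 Hz.
112 Hz mod fs = 16 Hz.
16 Hz ≤ fs/2 = 24 Hz, appears at 16 Hz.
60 Hz mod fs = 12 Hz.
12 Hz ≤ fs/2 = 24 Hz, appears at 12 Hz.
136 Hz mod fs = 40 Hz.
40 Hz > fs/2 = 24 Hz, folds to fs − 40 Hz = 8 Hz.
52 Hz mod fs = 4 Hz.
4 Hz ≤ fs/2 = 24 Hz, appears at 4 Hz.
128 Hz mod fs = 32 Hz.
32 Hz > fs/2 = 24 Hz, folds to fs − 32 Hz = 16 Hz.
112 Hz and 128 Hz both map to 16 Hz.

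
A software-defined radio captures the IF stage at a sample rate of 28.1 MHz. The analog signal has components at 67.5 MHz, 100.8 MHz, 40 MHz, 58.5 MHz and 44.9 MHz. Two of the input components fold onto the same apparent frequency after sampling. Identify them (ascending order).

44.9 MHz, 67.5 MHz

fs/2 = 14.05 MHz.
67.5 MHz mod fs = 11.3 MHz.
11.3 MHz ≤ fs/2 = 14.05 MHz, appears at 11.3 MHz.
100.8 MHz mod fs = 16.5 MHz.
16.5 MHz > fs/2 = 14.05 MHz, folds to fs − 16.5 MHz = 11.6 MHz.
40 MHz mod fs = 11.9 MHz.
11.9 MHz ≤ fs/2 = 14.05 MHz, appears at 11.9 MHz.
58.5 MHz mod fs = 2.3 MHz.
2.3 MHz ≤ fs/2 = 14.05 MHz, appears at 2.3 MHz.
44.9 MHz mod fs = 16.8 MHz.
16.8 MHz > fs/2 = 14.05 MHz, folds to fs − 16.8 MHz = 11.3 MHz.
44.9 MHz and 67.5 MHz both map to 11.3 MHz.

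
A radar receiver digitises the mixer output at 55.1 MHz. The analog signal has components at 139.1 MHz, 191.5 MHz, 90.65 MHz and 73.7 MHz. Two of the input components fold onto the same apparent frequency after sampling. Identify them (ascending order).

139.1 MHz, 191.5 MHz

fs/2 = 27.55 MHz.
139.1 MHz mod fs = 28.9 MHz.
28.9 MHz > fs/2 = 27.55 MHz, folds to fs − 28.9 MHz = 26.2 MHz.
191.5 MHz mod fs = 26.2 MHz.
26.2 MHz ≤ fs/2 = 27.55 MHz, appears at 26.2 MHz.
90.65 MHz mod fs = 35.55 MHz.
35.55 MHz > fs/2 = 27.55 MHz, folds to fs − 35.55 MHz = 19.55 MHz.
73.7 MHz mod fs = 18.6 MHz.
18.6 MHz ≤ fs/2 = 27.55 MHz, appears at 18.6 MHz.
139.1 MHz and 191.5 MHz both map to 26.2 MHz.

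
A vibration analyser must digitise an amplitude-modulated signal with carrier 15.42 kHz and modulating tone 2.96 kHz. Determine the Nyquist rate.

36.76 kHz

AM sidebands sit at fc ± fm = 12.46 kHz and 18.38 kHz.
Highest-frequency component: 18.38 kHz.
Nyquist rate = 2 × 18.38 kHz = 36.76 kHz.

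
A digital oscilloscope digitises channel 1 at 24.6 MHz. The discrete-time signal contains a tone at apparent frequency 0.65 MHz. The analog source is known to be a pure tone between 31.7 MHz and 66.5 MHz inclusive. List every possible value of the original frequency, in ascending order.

Frequencies that alias to 0.65 MHz are k·fs ± 0.65 MHz for integer k ≥ 0.
k=0: 0.65 MHz.
k=1: 23.95 MHz, 25.25 MHz.
k=2: 48.55 MHz, 49.85 MHz.
k=3: 73.15 MHz, 74.45 MHz.
Within [31.7 MHz, 66.5 MHz]: 48.55 MHz, 49.85 MHz.

48.55 MHz, 49.85 MHz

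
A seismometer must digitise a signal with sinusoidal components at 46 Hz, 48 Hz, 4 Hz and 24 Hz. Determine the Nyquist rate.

96 Hz

Highest-frequency component: 48 Hz.
Nyquist rate = 2 × 48 Hz = 96 Hz.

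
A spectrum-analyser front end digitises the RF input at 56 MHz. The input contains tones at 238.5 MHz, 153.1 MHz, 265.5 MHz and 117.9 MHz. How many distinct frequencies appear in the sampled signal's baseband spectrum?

3

fs/2 = 28 MHz.
238.5 MHz mod fs = 14.5 MHz.
14.5 MHz ≤ fs/2 = 28 MHz, appears at 14.5 MHz.
153.1 MHz mod fs = 41.1 MHz.
41.1 MHz > fs/2 = 28 MHz, folds to fs − 41.1 MHz = 14.9 MHz.
265.5 MHz mod fs = 41.5 MHz.
41.5 MHz > fs/2 = 28 MHz, folds to fs − 41.5 MHz = 14.5 MHz.
117.9 MHz mod fs = 5.9 MHz.
5.9 MHz ≤ fs/2 = 28 MHz, appears at 5.9 MHz.
Distinct values: {5.9 MHz, 14.5 MHz, 14.9 MHz} → 3.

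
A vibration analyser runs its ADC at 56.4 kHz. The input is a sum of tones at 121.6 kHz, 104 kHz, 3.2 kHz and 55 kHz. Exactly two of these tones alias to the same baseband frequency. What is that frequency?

fs/2 = 28.2 kHz.
121.6 kHz mod fs = 8.8 kHz.
8.8 kHz ≤ fs/2 = 28.2 kHz, appears at 8.8 kHz.
104 kHz mod fs = 47.6 kHz.
47.6 kHz > fs/2 = 28.2 kHz, folds to fs − 47.6 kHz = 8.8 kHz.
3.2 kHz ≤ fs/2 = 28.2 kHz, passes unchanged.
55 kHz > fs/2 = 28.2 kHz, folds to fs − 55 kHz = 1.4 kHz.
104 kHz and 121.6 kHz both map to 8.8 kHz.

8.8 kHz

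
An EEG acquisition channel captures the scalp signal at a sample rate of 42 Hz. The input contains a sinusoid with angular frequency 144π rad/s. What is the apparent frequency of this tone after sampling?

12 Hz

ω = 144π rad/s → f = ω/(2π) = 72 Hz.
72 Hz mod fs = 30 Hz.
30 Hz > fs/2 = 21 Hz, folds to fs − 30 Hz = 12 Hz.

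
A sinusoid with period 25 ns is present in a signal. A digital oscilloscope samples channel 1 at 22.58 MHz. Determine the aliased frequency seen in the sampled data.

5.16 MHz

T = 25 ns → f = 1/T = 40 MHz.
40 MHz mod fs = 17.42 MHz.
17.42 MHz > fs/2 = 11.29 MHz, folds to fs − 17.42 MHz = 5.16 MHz.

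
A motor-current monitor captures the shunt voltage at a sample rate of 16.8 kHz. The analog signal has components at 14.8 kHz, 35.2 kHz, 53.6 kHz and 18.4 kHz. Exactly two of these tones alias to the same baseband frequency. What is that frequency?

1.6 kHz

fs/2 = 8.4 kHz.
14.8 kHz > fs/2 = 8.4 kHz, folds to fs − 14.8 kHz = 2 kHz.
35.2 kHz mod fs = 1.6 kHz.
1.6 kHz ≤ fs/2 = 8.4 kHz, appears at 1.6 kHz.
53.6 kHz mod fs = 3.2 kHz.
3.2 kHz ≤ fs/2 = 8.4 kHz, appears at 3.2 kHz.
18.4 kHz mod fs = 1.6 kHz.
1.6 kHz ≤ fs/2 = 8.4 kHz, appears at 1.6 kHz.
18.4 kHz and 35.2 kHz both map to 1.6 kHz.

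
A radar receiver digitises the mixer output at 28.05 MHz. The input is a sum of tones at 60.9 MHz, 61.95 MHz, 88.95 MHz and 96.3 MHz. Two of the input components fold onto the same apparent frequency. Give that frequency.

4.8 MHz

fs/2 = 14.025 MHz.
60.9 MHz mod fs = 4.8 MHz.
4.8 MHz ≤ fs/2 = 14.025 MHz, appears at 4.8 MHz.
61.95 MHz mod fs = 5.85 MHz.
5.85 MHz ≤ fs/2 = 14.025 MHz, appears at 5.85 MHz.
88.95 MHz mod fs = 4.8 MHz.
4.8 MHz ≤ fs/2 = 14.025 MHz, appears at 4.8 MHz.
96.3 MHz mod fs = 12.15 MHz.
12.15 MHz ≤ fs/2 = 14.025 MHz, appears at 12.15 MHz.
60.9 MHz and 88.95 MHz both map to 4.8 MHz.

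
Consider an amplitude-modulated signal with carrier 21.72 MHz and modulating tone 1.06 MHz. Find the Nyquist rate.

45.56 MHz

AM sidebands sit at fc ± fm = 20.66 MHz and 22.78 MHz.
Highest-frequency component: 22.78 MHz.
Nyquist rate = 2 × 22.78 MHz = 45.56 MHz.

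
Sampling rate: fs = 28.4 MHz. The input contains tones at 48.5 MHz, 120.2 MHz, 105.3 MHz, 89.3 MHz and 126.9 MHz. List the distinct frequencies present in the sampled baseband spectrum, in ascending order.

fs/2 = 14.2 MHz.
48.5 MHz mod fs = 20.1 MHz.
20.1 MHz > fs/2 = 14.2 MHz, folds to fs − 20.1 MHz = 8.3 MHz.
120.2 MHz mod fs = 6.6 MHz.
6.6 MHz ≤ fs/2 = 14.2 MHz, appears at 6.6 MHz.
105.3 MHz mod fs = 20.1 MHz.
20.1 MHz > fs/2 = 14.2 MHz, folds to fs − 20.1 MHz = 8.3 MHz.
89.3 MHz mod fs = 4.1 MHz.
4.1 MHz ≤ fs/2 = 14.2 MHz, appears at 4.1 MHz.
126.9 MHz mod fs = 13.3 MHz.
13.3 MHz ≤ fs/2 = 14.2 MHz, appears at 13.3 MHz.
Distinct values: {4.1 MHz, 6.6 MHz, 8.3 MHz, 13.3 MHz}.

4.1 MHz, 6.6 MHz, 8.3 MHz, 13.3 MHz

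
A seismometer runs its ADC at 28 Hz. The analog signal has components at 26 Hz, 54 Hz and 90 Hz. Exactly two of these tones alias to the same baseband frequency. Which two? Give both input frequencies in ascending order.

26 Hz, 54 Hz

fs/2 = 14 Hz.
26 Hz > fs/2 = 14 Hz, folds to fs − 26 Hz = 2 Hz.
54 Hz mod fs = 26 Hz.
26 Hz > fs/2 = 14 Hz, folds to fs − 26 Hz = 2 Hz.
90 Hz mod fs = 6 Hz.
6 Hz ≤ fs/2 = 14 Hz, appears at 6 Hz.
26 Hz and 54 Hz both map to 2 Hz.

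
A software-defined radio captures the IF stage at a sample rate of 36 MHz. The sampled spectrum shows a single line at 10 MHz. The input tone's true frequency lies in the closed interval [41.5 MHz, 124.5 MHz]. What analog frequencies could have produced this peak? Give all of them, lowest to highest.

46 MHz, 62 MHz, 82 MHz, 98 MHz, 118 MHz

Frequencies that alias to 10 MHz are k·fs ± 10 MHz for integer k ≥ 0.
k=0: 10 MHz.
k=1: 26 MHz, 46 MHz.
k=2: 62 MHz, 82 MHz.
k=3: 98 MHz, 118 MHz.
k=4: 134 MHz, 154 MHz.
Within [41.5 MHz, 124.5 MHz]: 46 MHz, 62 MHz, 82 MHz, 98 MHz, 118 MHz.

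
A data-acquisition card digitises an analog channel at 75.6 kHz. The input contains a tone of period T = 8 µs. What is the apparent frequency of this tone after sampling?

26.2 kHz

T = 8 µs → f = 1/T = 125 kHz.
125 kHz mod fs = 49.4 kHz.
49.4 kHz > fs/2 = 37.8 kHz, folds to fs − 49.4 kHz = 26.2 kHz.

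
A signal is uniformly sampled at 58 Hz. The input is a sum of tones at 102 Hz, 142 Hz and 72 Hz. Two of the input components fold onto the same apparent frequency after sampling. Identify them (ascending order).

fs/2 = 29 Hz.
102 Hz mod fs = 44 Hz.
44 Hz > fs/2 = 29 Hz, folds to fs − 44 Hz = 14 Hz.
142 Hz mod fs = 26 Hz.
26 Hz ≤ fs/2 = 29 Hz, appears at 26 Hz.
72 Hz mod fs = 14 Hz.
14 Hz ≤ fs/2 = 29 Hz, appears at 14 Hz.
72 Hz and 102 Hz both map to 14 Hz.

72 Hz, 102 Hz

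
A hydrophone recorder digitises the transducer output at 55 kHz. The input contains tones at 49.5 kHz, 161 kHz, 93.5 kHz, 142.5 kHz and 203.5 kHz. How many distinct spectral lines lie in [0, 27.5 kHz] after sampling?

fs/2 = 27.5 kHz.
49.5 kHz > fs/2 = 27.5 kHz, folds to fs − 49.5 kHz = 5.5 kHz.
161 kHz mod fs = 51 kHz.
51 kHz > fs/2 = 27.5 kHz, folds to fs − 51 kHz = 4 kHz.
93.5 kHz mod fs = 38.5 kHz.
38.5 kHz > fs/2 = 27.5 kHz, folds to fs − 38.5 kHz = 16.5 kHz.
142.5 kHz mod fs = 32.5 kHz.
32.5 kHz > fs/2 = 27.5 kHz, folds to fs − 32.5 kHz = 22.5 kHz.
203.5 kHz mod fs = 38.5 kHz.
38.5 kHz > fs/2 = 27.5 kHz, folds to fs − 38.5 kHz = 16.5 kHz.
Distinct values: {4 kHz, 5.5 kHz, 16.5 kHz, 22.5 kHz} → 4.

4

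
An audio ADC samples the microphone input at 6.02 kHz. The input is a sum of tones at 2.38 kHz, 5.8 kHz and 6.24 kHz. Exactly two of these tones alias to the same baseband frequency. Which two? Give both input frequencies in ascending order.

fs/2 = 3.01 kHz.
2.38 kHz ≤ fs/2 = 3.01 kHz, passes unchanged.
5.8 kHz > fs/2 = 3.01 kHz, folds to fs − 5.8 kHz = 0.22 kHz.
6.24 kHz mod fs = 0.22 kHz.
0.22 kHz ≤ fs/2 = 3.01 kHz, appears at 0.22 kHz.
5.8 kHz and 6.24 kHz both map to 0.22 kHz.

5.8 kHz, 6.24 kHz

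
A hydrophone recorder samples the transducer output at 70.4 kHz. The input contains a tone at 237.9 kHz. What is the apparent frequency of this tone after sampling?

26.7 kHz

237.9 kHz mod fs = 26.7 kHz.
26.7 kHz ≤ fs/2 = 35.2 kHz, appears at 26.7 kHz.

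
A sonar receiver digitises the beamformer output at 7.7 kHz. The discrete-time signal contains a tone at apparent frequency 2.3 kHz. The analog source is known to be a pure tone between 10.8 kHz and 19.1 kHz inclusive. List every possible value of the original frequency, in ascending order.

Frequencies that alias to 2.3 kHz are k·fs ± 2.3 kHz for integer k ≥ 0.
k=0: 2.3 kHz.
k=1: 5.4 kHz, 10 kHz.
k=2: 13.1 kHz, 17.7 kHz.
k=3: 20.8 kHz, 25.4 kHz.
Within [10.8 kHz, 19.1 kHz]: 13.1 kHz, 17.7 kHz.

13.1 kHz, 17.7 kHz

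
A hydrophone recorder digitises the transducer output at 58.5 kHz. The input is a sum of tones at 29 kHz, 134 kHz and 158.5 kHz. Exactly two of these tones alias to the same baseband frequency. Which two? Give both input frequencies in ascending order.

fs/2 = 29.25 kHz.
29 kHz ≤ fs/2 = 29.25 kHz, passes unchanged.
134 kHz mod fs = 17 kHz.
17 kHz ≤ fs/2 = 29.25 kHz, appears at 17 kHz.
158.5 kHz mod fs = 41.5 kHz.
41.5 kHz > fs/2 = 29.25 kHz, folds to fs − 41.5 kHz = 17 kHz.
134 kHz and 158.5 kHz both map to 17 kHz.

134 kHz, 158.5 kHz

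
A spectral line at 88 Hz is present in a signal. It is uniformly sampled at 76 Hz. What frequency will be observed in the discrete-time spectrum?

12 Hz

88 Hz mod fs = 12 Hz.
12 Hz ≤ fs/2 = 38 Hz, appears at 12 Hz.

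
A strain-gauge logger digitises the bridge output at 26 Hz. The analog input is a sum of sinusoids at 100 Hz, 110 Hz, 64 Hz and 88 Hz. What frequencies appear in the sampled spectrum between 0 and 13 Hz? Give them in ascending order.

fs/2 = 13 Hz.
100 Hz mod fs = 22 Hz.
22 Hz > fs/2 = 13 Hz, folds to fs − 22 Hz = 4 Hz.
110 Hz mod fs = 6 Hz.
6 Hz ≤ fs/2 = 13 Hz, appears at 6 Hz.
64 Hz mod fs = 12 Hz.
12 Hz ≤ fs/2 = 13 Hz, appears at 12 Hz.
88 Hz mod fs = 10 Hz.
10 Hz ≤ fs/2 = 13 Hz, appears at 10 Hz.
Distinct values: {4 Hz, 6 Hz, 10 Hz, 12 Hz}.

4 Hz, 6 Hz, 10 Hz, 12 Hz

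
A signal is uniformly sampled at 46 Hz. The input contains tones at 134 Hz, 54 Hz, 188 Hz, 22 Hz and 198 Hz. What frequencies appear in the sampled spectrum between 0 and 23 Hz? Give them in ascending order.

4 Hz, 8 Hz, 14 Hz, 22 Hz

fs/2 = 23 Hz.
134 Hz mod fs = 42 Hz.
42 Hz > fs/2 = 23 Hz, folds to fs − 42 Hz = 4 Hz.
54 Hz mod fs = 8 Hz.
8 Hz ≤ fs/2 = 23 Hz, appears at 8 Hz.
188 Hz mod fs = 4 Hz.
4 Hz ≤ fs/2 = 23 Hz, appears at 4 Hz.
22 Hz ≤ fs/2 = 23 Hz, passes unchanged.
198 Hz mod fs = 14 Hz.
14 Hz ≤ fs/2 = 23 Hz, appears at 14 Hz.
Distinct values: {4 Hz, 8 Hz, 14 Hz, 22 Hz}.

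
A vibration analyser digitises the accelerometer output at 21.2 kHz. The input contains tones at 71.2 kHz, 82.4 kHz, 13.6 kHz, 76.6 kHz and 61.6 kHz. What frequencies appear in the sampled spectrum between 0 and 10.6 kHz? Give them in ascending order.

fs/2 = 10.6 kHz.
71.2 kHz mod fs = 7.6 kHz.
7.6 kHz ≤ fs/2 = 10.6 kHz, appears at 7.6 kHz.
82.4 kHz mod fs = 18.8 kHz.
18.8 kHz > fs/2 = 10.6 kHz, folds to fs − 18.8 kHz = 2.4 kHz.
13.6 kHz > fs/2 = 10.6 kHz, folds to fs − 13.6 kHz = 7.6 kHz.
76.6 kHz mod fs = 13 kHz.
13 kHz > fs/2 = 10.6 kHz, folds to fs − 13 kHz = 8.2 kHz.
61.6 kHz mod fs = 19.2 kHz.
19.2 kHz > fs/2 = 10.6 kHz, folds to fs − 19.2 kHz = 2 kHz.
Distinct values: {2 kHz, 2.4 kHz, 7.6 kHz, 8.2 kHz}.

2 kHz, 2.4 kHz, 7.6 kHz, 8.2 kHz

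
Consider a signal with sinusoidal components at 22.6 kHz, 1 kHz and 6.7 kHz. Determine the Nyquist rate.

Highest-frequency component: 22.6 kHz.
Nyquist rate = 2 × 22.6 kHz = 45.2 kHz.

45.2 kHz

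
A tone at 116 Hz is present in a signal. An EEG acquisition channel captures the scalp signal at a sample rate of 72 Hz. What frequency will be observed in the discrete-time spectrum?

116 Hz mod fs = 44 Hz.
44 Hz > fs/2 = 36 Hz, folds to fs − 44 Hz = 28 Hz.

28 Hz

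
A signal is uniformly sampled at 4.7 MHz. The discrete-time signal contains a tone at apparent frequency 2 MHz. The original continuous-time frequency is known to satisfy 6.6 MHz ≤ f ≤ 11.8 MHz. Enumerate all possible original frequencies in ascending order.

Frequencies that alias to 2 MHz are k·fs ± 2 MHz for integer k ≥ 0.
k=0: 2 MHz.
k=1: 2.7 MHz, 6.7 MHz.
k=2: 7.4 MHz, 11.4 MHz.
k=3: 12.1 MHz, 16.1 MHz.
Within [6.6 MHz, 11.8 MHz]: 6.7 MHz, 7.4 MHz, 11.4 MHz.

6.7 MHz, 7.4 MHz, 11.4 MHz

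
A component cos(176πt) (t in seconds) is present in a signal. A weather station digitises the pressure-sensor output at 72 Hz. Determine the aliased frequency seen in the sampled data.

16 Hz

ω = 176π rad/s → f = ω/(2π) = 88 Hz.
88 Hz mod fs = 16 Hz.
16 Hz ≤ fs/2 = 36 Hz, appears at 16 Hz.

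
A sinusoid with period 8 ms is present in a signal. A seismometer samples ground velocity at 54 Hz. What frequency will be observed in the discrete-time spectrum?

17 Hz

T = 8 ms → f = 1/T = 125 Hz.
125 Hz mod fs = 17 Hz.
17 Hz ≤ fs/2 = 27 Hz, appears at 17 Hz.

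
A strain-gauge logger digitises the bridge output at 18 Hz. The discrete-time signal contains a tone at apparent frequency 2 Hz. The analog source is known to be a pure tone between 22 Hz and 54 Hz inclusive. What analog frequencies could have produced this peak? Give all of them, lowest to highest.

34 Hz, 38 Hz, 52 Hz

Frequencies that alias to 2 Hz are k·fs ± 2 Hz for integer k ≥ 0.
k=0: 2 Hz.
k=1: 16 Hz, 20 Hz.
k=2: 34 Hz, 38 Hz.
k=3: 52 Hz, 56 Hz.
k=4: 70 Hz, 74 Hz.
Within [22 Hz, 54 Hz]: 34 Hz, 38 Hz, 52 Hz.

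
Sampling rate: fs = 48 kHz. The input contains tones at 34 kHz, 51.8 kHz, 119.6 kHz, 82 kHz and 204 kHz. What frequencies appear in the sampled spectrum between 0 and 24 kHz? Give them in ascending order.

3.8 kHz, 12 kHz, 14 kHz, 23.6 kHz

fs/2 = 24 kHz.
34 kHz > fs/2 = 24 kHz, folds to fs − 34 kHz = 14 kHz.
51.8 kHz mod fs = 3.8 kHz.
3.8 kHz ≤ fs/2 = 24 kHz, appears at 3.8 kHz.
119.6 kHz mod fs = 23.6 kHz.
23.6 kHz ≤ fs/2 = 24 kHz, appears at 23.6 kHz.
82 kHz mod fs = 34 kHz.
34 kHz > fs/2 = 24 kHz, folds to fs − 34 kHz = 14 kHz.
204 kHz mod fs = 12 kHz.
12 kHz ≤ fs/2 = 24 kHz, appears at 12 kHz.
Distinct values: {3.8 kHz, 12 kHz, 14 kHz, 23.6 kHz}.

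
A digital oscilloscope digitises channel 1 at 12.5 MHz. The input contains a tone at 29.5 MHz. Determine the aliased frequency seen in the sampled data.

29.5 MHz mod fs = 4.5 MHz.
4.5 MHz ≤ fs/2 = 6.25 MHz, appears at 4.5 MHz.

4.5 MHz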